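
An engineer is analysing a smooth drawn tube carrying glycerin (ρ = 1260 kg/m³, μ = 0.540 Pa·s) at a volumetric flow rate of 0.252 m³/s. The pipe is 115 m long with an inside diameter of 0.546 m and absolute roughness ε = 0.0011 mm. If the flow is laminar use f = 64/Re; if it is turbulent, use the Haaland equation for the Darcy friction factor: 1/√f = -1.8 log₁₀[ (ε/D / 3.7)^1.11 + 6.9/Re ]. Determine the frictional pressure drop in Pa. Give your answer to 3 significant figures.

ΔP ≈ 7170 Pa

Cross-sectional area A = πD²/4 = π(0.546)²/4 = 0.2341 m²; mean velocity V = Q/A = 0.252/0.2341 = 1.076 m/s.
Reynolds number Re = ρVD/μ = 1260 · 1.076 · 0.546 / 0.54 = 1371.
Re < 2300 → laminar flow, so f = 64/Re = 64/1371 = 0.04668 (the turbulent correlation is not needed).
Darcy-Weisbach: ΔP = f(L/D)(ρV²/2) = 0.04668·(115/0.546)·(1260·1.076²/2) = 0.04668·210.6·729.8 = 7174 Pa.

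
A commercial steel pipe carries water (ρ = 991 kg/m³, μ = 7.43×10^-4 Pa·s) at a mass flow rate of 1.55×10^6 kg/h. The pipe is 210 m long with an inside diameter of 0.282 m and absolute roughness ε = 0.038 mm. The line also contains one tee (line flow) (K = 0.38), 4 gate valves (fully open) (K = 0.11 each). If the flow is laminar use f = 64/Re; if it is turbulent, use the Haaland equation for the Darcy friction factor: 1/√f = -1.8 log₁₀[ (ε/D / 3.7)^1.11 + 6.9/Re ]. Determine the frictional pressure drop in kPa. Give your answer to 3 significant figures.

ṁ = 1.55×10^6 kg/h = 1.55×10^6/3600 = 430.6 kg/s.
A = πD²/4 = π(0.282)²/4 = 0.06246 m²; mean velocity V = ṁ/(ρA) = 430.6/(991 · 0.06246) = 6.956 m/s.
Reynolds number Re = ρVD/μ = 991 · 6.956 · 0.282 / 0.000743 = 2.616e+06.
Re > 4000 → turbulent. Relative roughness ε/D = 3.8e-05/0.282 = 0.000135. Haaland: 1/√f = -1.8 log₁₀[(0.000135/3.7)^1.11 + 6.9/2.616e+06] = -1.8 log₁₀[1.18e-05 + 2.64e-06] = 8.711, so f = 0.01318.
Total minor-loss coefficient ΣK = 1·0.38 + 4·0.11 = 0.82.
ΔP = [f·L/D + ΣK]·(ρV²/2) = [0.01318·210/0.282 + 0.82]·(991·6.956²/2) = [9.813 + 0.82]·2.398e+04 = 2.549e+05 Pa.
ΔP = 2.549e+05 Pa = 255 kPa.

ΔP ≈ 255 kPa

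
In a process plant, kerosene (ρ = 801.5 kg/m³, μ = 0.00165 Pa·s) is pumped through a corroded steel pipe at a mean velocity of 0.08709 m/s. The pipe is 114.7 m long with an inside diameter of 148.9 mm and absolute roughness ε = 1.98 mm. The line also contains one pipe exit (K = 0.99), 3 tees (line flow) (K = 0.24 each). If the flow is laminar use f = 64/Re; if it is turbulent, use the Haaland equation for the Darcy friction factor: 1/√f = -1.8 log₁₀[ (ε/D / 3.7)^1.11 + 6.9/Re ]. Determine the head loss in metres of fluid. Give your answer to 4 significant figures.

Reynolds number Re = ρVD/μ = 801.5 · 0.08709 · 0.1489 / 0.00165 = 6299.
Re > 4000 → turbulent. Relative roughness ε/D = 0.00198/0.1489 = 0.0133. Haaland: 1/√f = -1.8 log₁₀[(0.0133/3.7)^1.11 + 6.9/6299] = -1.8 log₁₀[0.00194 + 0.0011] = 4.533, so f = 0.04866.
Total minor-loss coefficient ΣK = 1·0.99 + 3·0.24 = 1.71.
ΔP = [f·L/D + ΣK]·(ρV²/2) = [0.04866·114.7/0.1489 + 1.71]·(801.5·0.08709²/2) = [37.48 + 1.71]·3.04 = 119.1 Pa.
Head loss h_f = ΔP/(ρg) = 119.1/(801.5·9.81) = 0.01515 m.

h_f ≈ 0.01515 m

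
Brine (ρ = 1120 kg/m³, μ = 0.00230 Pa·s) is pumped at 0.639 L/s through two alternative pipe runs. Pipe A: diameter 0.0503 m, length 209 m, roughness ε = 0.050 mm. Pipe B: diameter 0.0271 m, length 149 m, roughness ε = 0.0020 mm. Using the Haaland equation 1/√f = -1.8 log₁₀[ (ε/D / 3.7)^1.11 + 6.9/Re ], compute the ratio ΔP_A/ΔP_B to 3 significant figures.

Pipe A: V = Q/A = 0.000639/0.001987 = 0.3216 m/s; Re = 7876; ε/D = 0.000994; Haaland → f = 0.03414; ΔP_A = f(L/D)(ρV²/2) = 8215 Pa.
Pipe B: V = Q/A = 0.000639/0.0005768 = 1.108 m/s; Re = 1.462e+04; ε/D = 7.38e-05; Haaland → f = 0.02799; ΔP_B = f(L/D)(ρV²/2) = 1.058e+05 Pa.
ΔP_A/ΔP_B = 8215/1.058e+05 = 0.0777.

ΔP_A/ΔP_B ≈ 0.0777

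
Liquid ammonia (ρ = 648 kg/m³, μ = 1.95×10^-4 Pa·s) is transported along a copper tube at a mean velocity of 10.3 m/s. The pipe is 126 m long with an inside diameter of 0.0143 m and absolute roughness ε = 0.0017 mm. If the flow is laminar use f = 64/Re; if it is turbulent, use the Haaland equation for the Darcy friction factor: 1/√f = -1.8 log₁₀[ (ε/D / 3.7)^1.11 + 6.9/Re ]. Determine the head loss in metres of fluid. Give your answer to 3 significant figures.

h_f ≈ 691 m

Reynolds number Re = ρVD/μ = 648 · 10.3 · 0.0143 / 0.000195 = 4.895e+05.
Re > 4000 → turbulent. Relative roughness ε/D = 1.7e-06/0.0143 = 0.000119. Haaland: 1/√f = -1.8 log₁₀[(0.000119/3.7)^1.11 + 6.9/4.895e+05] = -1.8 log₁₀[1.03e-05 + 1.41e-05] = 8.303, so f = 0.01451.
Darcy-Weisbach: ΔP = f(L/D)(ρV²/2) = 0.01451·(126/0.0143)·(648·10.3²/2) = 0.01451·8811·3.437e+04 = 4.393e+06 Pa.
Head loss h_f = ΔP/(ρg) = 4.393e+06/(648·9.81) = 691 m.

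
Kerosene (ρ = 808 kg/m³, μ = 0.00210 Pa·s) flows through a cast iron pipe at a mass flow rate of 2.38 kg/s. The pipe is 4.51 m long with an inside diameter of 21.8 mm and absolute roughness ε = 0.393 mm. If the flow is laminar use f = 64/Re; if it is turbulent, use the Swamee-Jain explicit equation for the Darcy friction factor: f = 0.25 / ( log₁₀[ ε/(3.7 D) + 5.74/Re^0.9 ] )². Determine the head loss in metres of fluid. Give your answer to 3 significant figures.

A = πD²/4 = π(0.0218)²/4 = 0.0003733 m²; mean velocity V = ṁ/(ρA) = 2.38/(808 · 0.0003733) = 7.892 m/s.
Reynolds number Re = ρVD/μ = 808 · 7.892 · 0.0218 / 0.0021 = 6.619e+04.
Re > 4000 → turbulent. Relative roughness ε/D = 0.000393/0.0218 = 0.018. Swamee-Jain: f = 0.25/(log₁₀[0.018/3.7 + 5.74/6.619e+04^0.9])² = 0.25/(log₁₀[0.00487 + 0.000263])² = 0.25/(-2.289)² = 0.0477.
Darcy-Weisbach: ΔP = f(L/D)(ρV²/2) = 0.0477·(4.51/0.0218)·(808·7.892²/2) = 0.0477·206.9·2.516e+04 = 2.483e+05 Pa.
Head loss h_f = ΔP/(ρg) = 2.483e+05/(808·9.81) = 31.3 m.

h_f ≈ 31.3 m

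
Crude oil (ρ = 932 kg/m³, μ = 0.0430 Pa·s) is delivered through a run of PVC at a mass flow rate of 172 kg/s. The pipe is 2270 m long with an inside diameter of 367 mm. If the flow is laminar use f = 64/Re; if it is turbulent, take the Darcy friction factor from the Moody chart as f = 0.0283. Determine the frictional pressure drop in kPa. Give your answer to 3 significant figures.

ΔP ≈ 248 kPa

A = πD²/4 = π(0.367)²/4 = 0.1058 m²; mean velocity V = ṁ/(ρA) = 172/(932 · 0.1058) = 1.745 m/s.
Reynolds number Re = ρVD/μ = 932 · 1.745 · 0.367 / 0.043 = 1.388e+04.
Re > 4000 → turbulent; use the Moody-chart value f = 0.0283.
Darcy-Weisbach: ΔP = f(L/D)(ρV²/2) = 0.0283·(2270/0.367)·(932·1.745²/2) = 0.0283·6185·1418 = 2.483e+05 Pa.
ΔP = 2.483e+05 Pa = 248 kPa.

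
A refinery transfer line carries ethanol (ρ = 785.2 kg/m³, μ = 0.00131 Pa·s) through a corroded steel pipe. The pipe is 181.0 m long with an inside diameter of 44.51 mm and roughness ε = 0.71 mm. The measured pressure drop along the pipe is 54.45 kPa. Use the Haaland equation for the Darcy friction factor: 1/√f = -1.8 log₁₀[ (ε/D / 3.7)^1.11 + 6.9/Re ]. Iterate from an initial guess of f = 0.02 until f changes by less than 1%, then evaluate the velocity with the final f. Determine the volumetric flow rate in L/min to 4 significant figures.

Rearranging Darcy-Weisbach: V = √(2·ΔP·D/(f·L·ρ)). With ε/D = 0.00071/0.04451 = 0.016, iterate starting from f = 0.02:
  f = 0.02 → V = √(2·5.445e+04·0.04451/(0.02·181·785.2)) = 1.306 m/s; Re = ρVD/μ = 3.484e+04; f → 0.04599
  f = 0.04599 → V = 0.8612 m/s; Re = 2.298e+04; f → 0.04659
  f = 0.04659 → V = 0.8556 m/s; Re = 2.283e+04; f → 0.04661
Converged (Δf/f < 1%). With the final f = 0.04661: V = √(2·5.445e+04·0.04451/(0.04661·181·785.2)) = 0.8555 m/s.
Q = V·A = 0.8555·(π/4·0.04451²) = 0.001331 m³/s = 79.86 L/min.

Q ≈ 79.86 L/min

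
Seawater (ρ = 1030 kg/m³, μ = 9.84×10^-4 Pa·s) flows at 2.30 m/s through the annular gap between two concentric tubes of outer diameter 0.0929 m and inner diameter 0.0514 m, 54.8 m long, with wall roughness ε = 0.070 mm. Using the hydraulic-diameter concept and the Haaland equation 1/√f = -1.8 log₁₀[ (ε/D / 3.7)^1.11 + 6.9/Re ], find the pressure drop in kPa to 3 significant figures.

Hydraulic diameter D_h = 4A/P = D_o - D_i = 0.0929 - 0.0514 = 0.0415 m.
Re = ρVD_h/μ = 1030·2.3·0.0415/0.000984 = 9.991e+04.
ε/D_h = 7e-05/0.0415 = 0.00169; Haaland gives 1/√f = -1.8 log₁₀[0.000196+6.91e-05] = 6.439, so f = 0.02412.
ΔP = f(L/D_h)(ρV²/2) = 0.02412·54.8/0.0415·2724 = 8.676e+04 Pa.
ΔP = 86.8 kPa.

ΔP ≈ 86.8 kPa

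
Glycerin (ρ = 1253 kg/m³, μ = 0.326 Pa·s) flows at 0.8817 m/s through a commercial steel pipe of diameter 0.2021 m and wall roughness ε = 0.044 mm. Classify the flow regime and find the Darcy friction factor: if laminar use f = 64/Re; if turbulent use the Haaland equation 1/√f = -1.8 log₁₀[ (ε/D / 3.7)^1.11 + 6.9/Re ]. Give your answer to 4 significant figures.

f ≈ 0.09345

Re = ρVD/μ = 1253·0.8817·0.2021/0.326 = 684.9.
Re < 2300 → laminar, so f = 64/Re = 0.09345 (roughness is irrelevant in laminar flow).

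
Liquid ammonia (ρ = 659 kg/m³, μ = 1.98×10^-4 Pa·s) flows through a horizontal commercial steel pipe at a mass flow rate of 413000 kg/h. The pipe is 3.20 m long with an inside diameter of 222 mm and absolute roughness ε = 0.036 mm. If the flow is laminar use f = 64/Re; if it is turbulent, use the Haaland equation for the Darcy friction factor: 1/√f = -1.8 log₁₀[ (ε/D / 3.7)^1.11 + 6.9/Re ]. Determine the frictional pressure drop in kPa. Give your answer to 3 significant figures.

ΔP ≈ 1.30 kPa

ṁ = 413000 kg/h = 413000/3600 = 114.7 kg/s.
A = πD²/4 = π(0.222)²/4 = 0.03871 m²; mean velocity V = ṁ/(ρA) = 114.7/(659 · 0.03871) = 4.497 m/s.
Reynolds number Re = ρVD/μ = 659 · 4.497 · 0.222 / 0.000198 = 3.323e+06.
Re > 4000 → turbulent. Relative roughness ε/D = 3.6e-05/0.222 = 0.000162. Haaland: 1/√f = -1.8 log₁₀[(0.000162/3.7)^1.11 + 6.9/3.323e+06] = -1.8 log₁₀[1.45e-05 + 2.08e-06] = 8.603, so f = 0.01351.
Darcy-Weisbach: ΔP = f(L/D)(ρV²/2) = 0.01351·(3.2/0.222)·(659·4.497²/2) = 0.01351·14.41·6665 = 1298 Pa.
ΔP = 1298 Pa = 1.30 kPa.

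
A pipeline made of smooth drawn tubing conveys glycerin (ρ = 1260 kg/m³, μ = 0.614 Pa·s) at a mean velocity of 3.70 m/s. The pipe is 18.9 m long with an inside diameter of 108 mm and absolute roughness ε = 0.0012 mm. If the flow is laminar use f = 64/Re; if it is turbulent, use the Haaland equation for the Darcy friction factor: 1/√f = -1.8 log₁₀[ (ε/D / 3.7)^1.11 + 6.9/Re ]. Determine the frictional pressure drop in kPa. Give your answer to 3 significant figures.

Reynolds number Re = ρVD/μ = 1260 · 3.7 · 0.108 / 0.614 = 820.
Re < 2300 → laminar flow, so f = 64/Re = 64/820 = 0.07805 (the turbulent correlation is not needed).
Darcy-Weisbach: ΔP = f(L/D)(ρV²/2) = 0.07805·(18.9/0.108)·(1260·3.7²/2) = 0.07805·175·8625 = 1.178e+05 Pa.
ΔP = 1.178e+05 Pa = 118 kPa.

ΔP ≈ 118 kPa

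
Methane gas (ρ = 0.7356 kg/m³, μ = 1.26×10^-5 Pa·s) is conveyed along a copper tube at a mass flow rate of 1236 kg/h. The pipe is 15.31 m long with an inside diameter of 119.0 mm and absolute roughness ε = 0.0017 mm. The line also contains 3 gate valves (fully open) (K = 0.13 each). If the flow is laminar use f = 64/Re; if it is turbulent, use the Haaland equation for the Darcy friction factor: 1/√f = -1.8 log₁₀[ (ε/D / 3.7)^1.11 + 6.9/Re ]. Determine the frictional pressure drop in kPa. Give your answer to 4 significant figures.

ṁ = 1236 kg/h = 1236/3600 = 0.3433 kg/s.
A = πD²/4 = π(0.119)²/4 = 0.01112 m²; mean velocity V = ṁ/(ρA) = 0.3433/(0.7356 · 0.01112) = 41.97 m/s.
Reynolds number Re = ρVD/μ = 0.7356 · 41.97 · 0.119 / 1.26e-05 = 2.915e+05.
Re > 4000 → turbulent. Relative roughness ε/D = 1.7e-06/0.119 = 1.43e-05. Haaland: 1/√f = -1.8 log₁₀[(1.43e-05/3.7)^1.11 + 6.9/2.915e+05] = -1.8 log₁₀[9.8e-07 + 2.37e-05] = 8.295, so f = 0.01453.
Total minor-loss coefficient ΣK = 3·0.13 = 0.39.
ΔP = [f·L/D + ΣK]·(ρV²/2) = [0.01453·15.31/0.119 + 0.39]·(0.7356·41.97²/2) = [1.87 + 0.39]·647.7 = 1464 Pa.
ΔP = 1464 Pa = 1.464 kPa.

ΔP ≈ 1.464 kPa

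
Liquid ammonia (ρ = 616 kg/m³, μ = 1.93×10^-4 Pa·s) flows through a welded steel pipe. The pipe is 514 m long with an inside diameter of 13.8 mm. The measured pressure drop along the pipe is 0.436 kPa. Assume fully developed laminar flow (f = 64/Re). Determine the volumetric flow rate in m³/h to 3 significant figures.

For laminar flow, f = 64/Re with Re = ρVD/μ, so Darcy-Weisbach reduces to ΔP = 32μLV/D². Solving for V: V = ΔP·D²/(32μL) = 436·(0.0138)²/(32·0.000193·514) = 0.02616 m/s.
Check: Re = ρVD/μ = 616·0.02616·0.0138/0.000193 = 1152 < 2300, so the laminar assumption holds.
Q = V·A = 0.02616·(π/4·0.0138²) = 3.912e-06 m³/s = 0.0141 m³/h.

Q ≈ 0.0141 m³/h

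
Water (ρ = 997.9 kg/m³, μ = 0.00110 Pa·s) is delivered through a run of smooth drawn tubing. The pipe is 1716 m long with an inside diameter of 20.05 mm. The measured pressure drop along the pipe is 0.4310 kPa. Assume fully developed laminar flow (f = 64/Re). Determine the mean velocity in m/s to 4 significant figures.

V ≈ 0.002868 m/s

For laminar flow, f = 64/Re with Re = ρVD/μ, so Darcy-Weisbach reduces to ΔP = 32μLV/D². Solving for V: V = ΔP·D²/(32μL) = 431·(0.02005)²/(32·0.0011·1716) = 0.002868 m/s.
Check: Re = ρVD/μ = 997.9·0.002868·0.02005/0.0011 = 52.17 < 2300, so the laminar assumption holds.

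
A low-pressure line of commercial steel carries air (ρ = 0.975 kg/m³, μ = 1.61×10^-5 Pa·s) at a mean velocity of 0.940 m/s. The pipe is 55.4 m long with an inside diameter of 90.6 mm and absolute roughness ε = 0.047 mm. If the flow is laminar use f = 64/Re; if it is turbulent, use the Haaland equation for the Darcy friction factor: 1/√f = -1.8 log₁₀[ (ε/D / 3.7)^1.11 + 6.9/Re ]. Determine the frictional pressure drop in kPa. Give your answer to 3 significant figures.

Reynolds number Re = ρVD/μ = 0.975 · 0.94 · 0.0906 / 1.61e-05 = 5157.
Re > 4000 → turbulent. Relative roughness ε/D = 4.7e-05/0.0906 = 0.000519. Haaland: 1/√f = -1.8 log₁₀[(0.000519/3.7)^1.11 + 6.9/5157] = -1.8 log₁₀[5.28e-05 + 0.00134] = 5.142, so f = 0.03782.
Darcy-Weisbach: ΔP = f(L/D)(ρV²/2) = 0.03782·(55.4/0.0906)·(0.975·0.94²/2) = 0.03782·611.5·0.4308 = 9.961 Pa.
ΔP = 9.961 Pa = 0.00996 kPa.

ΔP ≈ 0.00996 kPa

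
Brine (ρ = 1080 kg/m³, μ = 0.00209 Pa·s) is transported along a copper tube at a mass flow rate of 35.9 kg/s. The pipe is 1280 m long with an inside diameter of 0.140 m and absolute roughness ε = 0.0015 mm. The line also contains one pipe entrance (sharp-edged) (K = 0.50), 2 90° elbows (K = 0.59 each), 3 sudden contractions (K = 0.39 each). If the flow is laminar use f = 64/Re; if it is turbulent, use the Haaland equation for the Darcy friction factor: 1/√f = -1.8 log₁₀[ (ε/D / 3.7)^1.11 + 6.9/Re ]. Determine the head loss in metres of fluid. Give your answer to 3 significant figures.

A = πD²/4 = π(0.14)²/4 = 0.01539 m²; mean velocity V = ṁ/(ρA) = 35.9/(1080 · 0.01539) = 2.159 m/s.
Reynolds number Re = ρVD/μ = 1080 · 2.159 · 0.14 / 0.00209 = 1.562e+05.
Re > 4000 → turbulent. Relative roughness ε/D = 1.5e-06/0.14 = 1.07e-05. Haaland: 1/√f = -1.8 log₁₀[(1.07e-05/3.7)^1.11 + 6.9/1.562e+05] = -1.8 log₁₀[7.12e-07 + 4.42e-05] = 7.826, so f = 0.01633.
Total minor-loss coefficient ΣK = 1·0.5 + 2·0.59 + 3·0.39 = 2.85.
ΔP = [f·L/D + ΣK]·(ρV²/2) = [0.01633·1280/0.14 + 2.85]·(1080·2.159²/2) = [149.3 + 2.85]·2518 = 3.83e+05 Pa.
Head loss h_f = ΔP/(ρg) = 3.83e+05/(1080·9.81) = 36.2 m.

h_f ≈ 36.2 m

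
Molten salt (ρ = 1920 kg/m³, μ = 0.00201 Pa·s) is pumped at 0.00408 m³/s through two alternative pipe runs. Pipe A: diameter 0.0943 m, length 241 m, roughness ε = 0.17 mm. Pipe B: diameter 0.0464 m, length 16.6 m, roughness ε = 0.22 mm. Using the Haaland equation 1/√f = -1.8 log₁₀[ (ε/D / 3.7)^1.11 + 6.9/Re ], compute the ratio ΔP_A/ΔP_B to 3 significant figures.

ΔP_A/ΔP_B ≈ 0.350

Pipe A: V = Q/A = 0.00408/0.006984 = 0.5842 m/s; Re = 5.262e+04; ε/D = 0.0018; Haaland → f = 0.02569; ΔP_A = f(L/D)(ρV²/2) = 2.151e+04 Pa.
Pipe B: V = Q/A = 0.00408/0.001691 = 2.413 m/s; Re = 1.069e+05; ε/D = 0.00474; Haaland → f = 0.03077; ΔP_B = f(L/D)(ρV²/2) = 6.152e+04 Pa.
ΔP_A/ΔP_B = 2.151e+04/6.152e+04 = 0.350.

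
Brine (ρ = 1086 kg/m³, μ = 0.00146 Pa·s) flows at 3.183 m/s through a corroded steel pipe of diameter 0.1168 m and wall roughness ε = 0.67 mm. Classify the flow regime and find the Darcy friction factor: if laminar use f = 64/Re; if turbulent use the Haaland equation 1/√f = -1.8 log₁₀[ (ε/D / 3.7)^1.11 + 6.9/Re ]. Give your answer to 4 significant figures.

f ≈ 0.03202

Re = ρVD/μ = 1086·3.183·0.1168/0.00146 = 2.765e+05.
Re > 4000 → turbulent. ε/D = 0.00067/0.1168 = 0.00574; Haaland: 1/√f = -1.8 log₁₀[0.000761 + 2.5e-05] = 5.588, so f = 0.03202.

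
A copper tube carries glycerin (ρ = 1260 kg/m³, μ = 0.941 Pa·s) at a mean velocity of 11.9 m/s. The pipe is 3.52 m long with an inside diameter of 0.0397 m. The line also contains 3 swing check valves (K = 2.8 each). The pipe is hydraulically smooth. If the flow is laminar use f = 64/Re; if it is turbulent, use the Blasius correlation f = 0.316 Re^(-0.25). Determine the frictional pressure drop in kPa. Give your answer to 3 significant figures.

ΔP ≈ 1550 kPa

Reynolds number Re = ρVD/μ = 1260 · 11.9 · 0.0397 / 0.941 = 632.6.
Re < 2300 → laminar flow, so f = 64/Re = 64/632.6 = 0.1012 (the turbulent correlation is not needed).
Total minor-loss coefficient ΣK = 3·2.8 = 8.4.
ΔP = [f·L/D + ΣK]·(ρV²/2) = [0.1012·3.52/0.0397 + 8.4]·(1260·11.9²/2) = [8.97 + 8.4]·8.921e+04 = 1.55e+06 Pa.
ΔP = 1.55e+06 Pa = 1550 kPa.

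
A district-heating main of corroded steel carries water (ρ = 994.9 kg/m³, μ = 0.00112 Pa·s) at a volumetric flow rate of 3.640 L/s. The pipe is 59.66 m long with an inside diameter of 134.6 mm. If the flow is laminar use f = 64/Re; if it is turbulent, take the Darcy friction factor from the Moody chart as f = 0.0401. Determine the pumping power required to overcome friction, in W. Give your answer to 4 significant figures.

Q = 3.640 L/s = 3.640/1000 = 0.00364 m³/s.
Cross-sectional area A = πD²/4 = π(0.1346)²/4 = 0.01423 m²; mean velocity V = Q/A = 0.00364/0.01423 = 0.2558 m/s.
Reynolds number Re = ρVD/μ = 994.9 · 0.2558 · 0.1346 / 0.00112 = 3.059e+04.
Re > 4000 → turbulent; use the Moody-chart value f = 0.0401.
Darcy-Weisbach: ΔP = f(L/D)(ρV²/2) = 0.0401·(59.66/0.1346)·(994.9·0.2558²/2) = 0.0401·443.2·32.55 = 578.6 Pa.
Pumping power P = QΔP = 0.00364·578.6 = 2.1061 W = 2.106 W.

P ≈ 2.106 W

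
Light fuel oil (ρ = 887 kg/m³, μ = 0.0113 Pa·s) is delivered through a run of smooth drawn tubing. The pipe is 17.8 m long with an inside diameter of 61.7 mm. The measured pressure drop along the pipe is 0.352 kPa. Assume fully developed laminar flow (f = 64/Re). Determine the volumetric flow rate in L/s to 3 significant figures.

Q ≈ 0.622 L/s

For laminar flow, f = 64/Re with Re = ρVD/μ, so Darcy-Weisbach reduces to ΔP = 32μLV/D². Solving for V: V = ΔP·D²/(32μL) = 352·(0.0617)²/(32·0.0113·17.8) = 0.2082 m/s.
Check: Re = ρVD/μ = 887·0.2082·0.0617/0.0113 = 1008 < 2300, so the laminar assumption holds.
Q = V·A = 0.2082·(π/4·0.0617²) = 0.0006225 m³/s = 0.622 L/s.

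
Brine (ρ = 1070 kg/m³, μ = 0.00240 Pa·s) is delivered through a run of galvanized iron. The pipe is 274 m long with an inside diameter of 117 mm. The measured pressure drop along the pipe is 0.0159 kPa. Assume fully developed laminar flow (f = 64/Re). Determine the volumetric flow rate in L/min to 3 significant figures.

Q ≈ 6.67 L/min

For laminar flow, f = 64/Re with Re = ρVD/μ, so Darcy-Weisbach reduces to ΔP = 32μLV/D². Solving for V: V = ΔP·D²/(32μL) = 15.9·(0.117)²/(32·0.0024·274) = 0.01034 m/s.
Check: Re = ρVD/μ = 1070·0.01034·0.117/0.0024 = 539.5 < 2300, so the laminar assumption holds.
Q = V·A = 0.01034·(π/4·0.117²) = 0.0001112 m³/s = 6.67 L/min.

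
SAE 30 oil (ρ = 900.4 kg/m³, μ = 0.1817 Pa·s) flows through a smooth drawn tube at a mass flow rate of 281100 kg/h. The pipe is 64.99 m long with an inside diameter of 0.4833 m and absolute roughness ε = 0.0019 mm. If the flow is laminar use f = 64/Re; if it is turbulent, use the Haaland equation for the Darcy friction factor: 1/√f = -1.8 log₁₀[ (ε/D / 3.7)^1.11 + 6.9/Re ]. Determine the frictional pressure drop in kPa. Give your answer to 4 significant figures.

ṁ = 281100 kg/h = 281100/3600 = 78.08 kg/s.
A = πD²/4 = π(0.4833)²/4 = 0.1835 m²; mean velocity V = ṁ/(ρA) = 78.08/(900.4 · 0.1835) = 0.4727 m/s.
Reynolds number Re = ρVD/μ = 900.4 · 0.4727 · 0.4833 / 0.182 = 1132.
Re < 2300 → laminar flow, so f = 64/Re = 64/1132 = 0.05653 (the turbulent correlation is not needed).
Darcy-Weisbach: ΔP = f(L/D)(ρV²/2) = 0.05653·(64.99/0.4833)·(900.4·0.4727²/2) = 0.05653·134.5·100.6 = 764.7 Pa.
ΔP = 764.7 Pa = 0.7647 kPa.

ΔP ≈ 0.7647 kPa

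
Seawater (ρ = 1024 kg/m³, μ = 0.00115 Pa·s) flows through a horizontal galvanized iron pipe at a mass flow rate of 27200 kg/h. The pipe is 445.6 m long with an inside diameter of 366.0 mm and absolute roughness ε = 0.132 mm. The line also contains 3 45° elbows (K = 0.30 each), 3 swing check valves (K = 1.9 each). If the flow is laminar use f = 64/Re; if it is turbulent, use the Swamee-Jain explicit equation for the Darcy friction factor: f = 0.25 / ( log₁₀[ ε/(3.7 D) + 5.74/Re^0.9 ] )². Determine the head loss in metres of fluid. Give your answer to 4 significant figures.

ṁ = 27200 kg/h = 27200/3600 = 7.556 kg/s.
A = πD²/4 = π(0.366)²/4 = 0.1052 m²; mean velocity V = ṁ/(ρA) = 7.556/(1024 · 0.1052) = 0.07013 m/s.
Reynolds number Re = ρVD/μ = 1024 · 0.07013 · 0.366 / 0.00115 = 2.286e+04.
Re > 4000 → turbulent. Relative roughness ε/D = 0.000132/0.366 = 0.000361. Swamee-Jain: f = 0.25/(log₁₀[0.000361/3.7 + 5.74/2.286e+04^0.9])² = 0.25/(log₁₀[9.75e-05 + 0.000685])² = 0.25/(-3.106)² = 0.02591.
Total minor-loss coefficient ΣK = 3·0.3 + 3·1.9 = 6.6.
ΔP = [f·L/D + ΣK]·(ρV²/2) = [0.02591·445.6/0.366 + 6.6]·(1024·0.07013²/2) = [31.54 + 6.6]·2.518 = 96.05 Pa.
Head loss h_f = ΔP/(ρg) = 96.05/(1024·9.81) = 0.009562 m.

h_f ≈ 0.009562 m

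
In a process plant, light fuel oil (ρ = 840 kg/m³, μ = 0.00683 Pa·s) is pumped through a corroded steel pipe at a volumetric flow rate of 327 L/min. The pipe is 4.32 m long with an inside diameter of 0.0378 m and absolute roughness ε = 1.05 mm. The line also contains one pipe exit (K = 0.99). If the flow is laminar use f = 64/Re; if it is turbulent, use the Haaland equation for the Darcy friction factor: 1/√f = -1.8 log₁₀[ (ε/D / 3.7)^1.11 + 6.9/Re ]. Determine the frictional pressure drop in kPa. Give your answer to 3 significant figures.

Q = 327 L/min = 327/60000 = 0.00545 m³/s.
Cross-sectional area A = πD²/4 = π(0.0378)²/4 = 0.001122 m²; mean velocity V = Q/A = 0.00545/0.001122 = 4.856 m/s.
Reynolds number Re = ρVD/μ = 840 · 4.856 · 0.0378 / 0.00683 = 2.258e+04.
Re > 4000 → turbulent. Relative roughness ε/D = 0.00105/0.0378 = 0.0278. Haaland: 1/√f = -1.8 log₁₀[(0.0278/3.7)^1.11 + 6.9/2.258e+04] = -1.8 log₁₀[0.00438 + 0.000306] = 4.192, so f = 0.0569.
Total minor-loss coefficient ΣK = 1·0.99 = 0.99.
ΔP = [f·L/D + ΣK]·(ρV²/2) = [0.0569·4.32/0.0378 + 0.99]·(840·4.856²/2) = [6.503 + 0.99]·9906 = 7.423e+04 Pa.
ΔP = 7.423e+04 Pa = 74.2 kPa.

ΔP ≈ 74.2 kPa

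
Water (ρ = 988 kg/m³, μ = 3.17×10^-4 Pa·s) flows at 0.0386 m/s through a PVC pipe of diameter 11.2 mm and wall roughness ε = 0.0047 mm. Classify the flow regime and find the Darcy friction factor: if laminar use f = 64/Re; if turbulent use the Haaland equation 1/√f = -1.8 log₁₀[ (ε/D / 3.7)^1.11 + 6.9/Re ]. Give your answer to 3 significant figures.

Re = ρVD/μ = 988·0.0386·0.0112/0.000317 = 1347.
Re < 2300 → laminar, so f = 64/Re = 0.0475 (roughness is irrelevant in laminar flow).

f ≈ 0.0475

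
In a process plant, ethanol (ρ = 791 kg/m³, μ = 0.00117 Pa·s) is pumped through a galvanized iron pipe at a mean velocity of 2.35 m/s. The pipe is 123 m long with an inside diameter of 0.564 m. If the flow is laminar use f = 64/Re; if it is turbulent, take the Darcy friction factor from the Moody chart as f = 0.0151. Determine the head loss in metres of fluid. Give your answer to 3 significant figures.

Reynolds number Re = ρVD/μ = 791 · 2.35 · 0.564 / 0.00117 = 8.961e+05.
Re > 4000 → turbulent; use the Moody-chart value f = 0.0151.
Darcy-Weisbach: ΔP = f(L/D)(ρV²/2) = 0.0151·(123/0.564)·(791·2.35²/2) = 0.0151·218.1·2184 = 7193 Pa.
Head loss h_f = ΔP/(ρg) = 7193/(791·9.81) = 0.927 m.

h_f ≈ 0.927 m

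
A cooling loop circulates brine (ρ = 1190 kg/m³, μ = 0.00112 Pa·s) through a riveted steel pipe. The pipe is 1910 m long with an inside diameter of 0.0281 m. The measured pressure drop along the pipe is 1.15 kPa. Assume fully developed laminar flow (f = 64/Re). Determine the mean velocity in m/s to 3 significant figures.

For laminar flow, f = 64/Re with Re = ρVD/μ, so Darcy-Weisbach reduces to ΔP = 32μLV/D². Solving for V: V = ΔP·D²/(32μL) = 1150·(0.0281)²/(32·0.00112·1910) = 0.01327 m/s.
Check: Re = ρVD/μ = 1190·0.01327·0.0281/0.00112 = 396 < 2300, so the laminar assumption holds.

V ≈ 0.0133 m/s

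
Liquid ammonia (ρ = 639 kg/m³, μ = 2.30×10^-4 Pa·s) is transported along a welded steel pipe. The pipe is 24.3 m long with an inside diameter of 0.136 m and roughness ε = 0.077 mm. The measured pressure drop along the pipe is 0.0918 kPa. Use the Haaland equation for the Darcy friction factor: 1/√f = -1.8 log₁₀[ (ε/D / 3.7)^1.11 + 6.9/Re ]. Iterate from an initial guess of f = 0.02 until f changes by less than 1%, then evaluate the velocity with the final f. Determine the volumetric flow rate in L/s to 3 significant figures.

Q ≈ 4.10 L/s

Rearranging Darcy-Weisbach: V = √(2·ΔP·D/(f·L·ρ)). With ε/D = 7.7e-05/0.136 = 0.000566, iterate starting from f = 0.02:
  f = 0.02 → V = √(2·91.8·0.136/(0.02·24.3·639)) = 0.2836 m/s; Re = ρVD/μ = 1.071e+05; f → 0.02017
Converged (Δf/f < 1%). With the final f = 0.02017: V = √(2·91.8·0.136/(0.02017·24.3·639)) = 0.2823 m/s.
Q = V·A = 0.2823·(π/4·0.136²) = 0.004101 m³/s = 4.10 L/s.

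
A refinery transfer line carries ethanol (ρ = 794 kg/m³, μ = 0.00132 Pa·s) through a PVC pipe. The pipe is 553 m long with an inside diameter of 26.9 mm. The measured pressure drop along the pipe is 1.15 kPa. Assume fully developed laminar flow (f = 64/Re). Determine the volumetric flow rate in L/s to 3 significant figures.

For laminar flow, f = 64/Re with Re = ρVD/μ, so Darcy-Weisbach reduces to ΔP = 32μLV/D². Solving for V: V = ΔP·D²/(32μL) = 1150·(0.0269)²/(32·0.00132·553) = 0.03562 m/s.
Check: Re = ρVD/μ = 794·0.03562·0.0269/0.00132 = 576.4 < 2300, so the laminar assumption holds.
Q = V·A = 0.03562·(π/4·0.0269²) = 2.025e-05 m³/s = 0.0202 L/s.

Q ≈ 0.0202 L/s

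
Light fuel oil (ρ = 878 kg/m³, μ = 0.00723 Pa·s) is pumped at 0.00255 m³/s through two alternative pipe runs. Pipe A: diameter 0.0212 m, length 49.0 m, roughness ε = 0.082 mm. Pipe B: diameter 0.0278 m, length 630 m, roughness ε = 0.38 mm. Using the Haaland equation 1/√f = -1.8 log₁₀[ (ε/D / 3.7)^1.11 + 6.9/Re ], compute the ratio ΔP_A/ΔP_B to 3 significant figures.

Pipe A: V = Q/A = 0.00255/0.000353 = 7.224 m/s; Re = 1.86e+04; ε/D = 0.00387; Haaland → f = 0.03287; ΔP_A = f(L/D)(ρV²/2) = 1.74e+06 Pa.
Pipe B: V = Q/A = 0.00255/0.000607 = 4.201 m/s; Re = 1.418e+04; ε/D = 0.0137; Haaland → f = 0.04547; ΔP_B = f(L/D)(ρV²/2) = 7.984e+06 Pa.
ΔP_A/ΔP_B = 1.74e+06/7.984e+06 = 0.218.

ΔP_A/ΔP_B ≈ 0.218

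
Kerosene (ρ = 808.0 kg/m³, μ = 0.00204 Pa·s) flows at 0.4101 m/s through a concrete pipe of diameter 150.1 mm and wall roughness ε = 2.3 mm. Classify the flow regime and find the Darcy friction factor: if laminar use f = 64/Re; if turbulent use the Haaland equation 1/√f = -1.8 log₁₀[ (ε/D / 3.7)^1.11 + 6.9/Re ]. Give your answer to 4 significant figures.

Re = ρVD/μ = 808·0.4101·0.1501/0.00204 = 2.438e+04.
Re > 4000 → turbulent. ε/D = 0.0023/0.1501 = 0.0153; Haaland: 1/√f = -1.8 log₁₀[0.00226 + 0.000283] = 4.669, so f = 0.04587.

f ≈ 0.04587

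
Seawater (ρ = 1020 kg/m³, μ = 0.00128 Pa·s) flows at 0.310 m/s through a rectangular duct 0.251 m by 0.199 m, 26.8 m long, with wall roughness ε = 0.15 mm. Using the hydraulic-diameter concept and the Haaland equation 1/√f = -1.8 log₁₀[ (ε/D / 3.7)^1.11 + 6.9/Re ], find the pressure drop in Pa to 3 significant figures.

Hydraulic diameter D_h = 4A/P = 4·(0.251·0.199)/(2·(0.251+0.199)) = 0.1998/0.9 = 0.222 m.
Re = ρVD_h/μ = 1020·0.31·0.222/0.00128 = 5.484e+04.
ε/D_h = 0.00015/0.222 = 0.000676; Haaland gives 1/√f = -1.8 log₁₀[7.08e-05+0.000126] = 6.671, so f = 0.02247.
ΔP = f(L/D_h)(ρV²/2) = 0.02247·26.8/0.222·49.01 = 132.9 Pa.

ΔP ≈ 133 Pa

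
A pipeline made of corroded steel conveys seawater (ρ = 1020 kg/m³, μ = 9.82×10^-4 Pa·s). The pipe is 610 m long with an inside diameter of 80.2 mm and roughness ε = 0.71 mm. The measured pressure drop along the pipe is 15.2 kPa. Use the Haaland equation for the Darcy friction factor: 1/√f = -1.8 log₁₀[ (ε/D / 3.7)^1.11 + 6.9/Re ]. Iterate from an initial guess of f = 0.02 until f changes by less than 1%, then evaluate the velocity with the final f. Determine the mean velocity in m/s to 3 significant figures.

Rearranging Darcy-Weisbach: V = √(2·ΔP·D/(f·L·ρ)). With ε/D = 0.00071/0.0802 = 0.00885, iterate starting from f = 0.02:
  f = 0.02 → V = √(2·1.52e+04·0.0802/(0.02·610·1020)) = 0.4426 m/s; Re = ρVD/μ = 3.687e+04; f → 0.03805
  f = 0.03805 → V = 0.3209 m/s; Re = 2.673e+04; f → 0.03862
  f = 0.03862 → V = 0.3185 m/s; Re = 2.653e+04; f → 0.03864
Converged (Δf/f < 1%). With the final f = 0.03864: V = √(2·1.52e+04·0.0802/(0.03864·610·1020)) = 0.3185 m/s.

V ≈ 0.318 m/s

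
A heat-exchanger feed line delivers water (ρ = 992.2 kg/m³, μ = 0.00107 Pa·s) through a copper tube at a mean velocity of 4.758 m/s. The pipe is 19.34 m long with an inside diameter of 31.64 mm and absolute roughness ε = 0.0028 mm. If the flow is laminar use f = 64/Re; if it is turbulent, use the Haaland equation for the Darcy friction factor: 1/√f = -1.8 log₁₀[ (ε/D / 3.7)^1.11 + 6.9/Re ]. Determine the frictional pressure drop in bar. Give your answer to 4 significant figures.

ΔP ≈ 1.176 bar

Reynolds number Re = ρVD/μ = 992.2 · 4.758 · 0.03164 / 0.00107 = 1.396e+05.
Re > 4000 → turbulent. Relative roughness ε/D = 2.8e-06/0.03164 = 8.85e-05. Haaland: 1/√f = -1.8 log₁₀[(8.85e-05/3.7)^1.11 + 6.9/1.396e+05] = -1.8 log₁₀[7.42e-06 + 4.94e-05] = 7.642, so f = 0.01713.
Darcy-Weisbach: ΔP = f(L/D)(ρV²/2) = 0.01713·(19.34/0.03164)·(992.2·4.758²/2) = 0.01713·611.3·1.123e+04 = 1.176e+05 Pa.
ΔP = 1.176e+05 Pa = 1.176 bar.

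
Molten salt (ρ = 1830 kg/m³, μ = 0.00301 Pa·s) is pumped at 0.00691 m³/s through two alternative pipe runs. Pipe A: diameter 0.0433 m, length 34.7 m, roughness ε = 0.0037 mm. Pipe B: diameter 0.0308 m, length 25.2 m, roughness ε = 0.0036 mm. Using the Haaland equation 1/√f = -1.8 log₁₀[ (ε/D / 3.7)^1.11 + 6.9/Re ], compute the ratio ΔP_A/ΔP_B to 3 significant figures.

Pipe A: V = Q/A = 0.00691/0.001473 = 4.693 m/s; Re = 1.235e+05; ε/D = 8.55e-05; Haaland → f = 0.01749; ΔP_A = f(L/D)(ρV²/2) = 2.824e+05 Pa.
Pipe B: V = Q/A = 0.00691/0.0007451 = 9.274 m/s; Re = 1.737e+05; ε/D = 0.000117; Haaland → f = 0.01667; ΔP_B = f(L/D)(ρV²/2) = 1.074e+06 Pa.
ΔP_A/ΔP_B = 2.824e+05/1.074e+06 = 0.263.

ΔP_A/ΔP_B ≈ 0.263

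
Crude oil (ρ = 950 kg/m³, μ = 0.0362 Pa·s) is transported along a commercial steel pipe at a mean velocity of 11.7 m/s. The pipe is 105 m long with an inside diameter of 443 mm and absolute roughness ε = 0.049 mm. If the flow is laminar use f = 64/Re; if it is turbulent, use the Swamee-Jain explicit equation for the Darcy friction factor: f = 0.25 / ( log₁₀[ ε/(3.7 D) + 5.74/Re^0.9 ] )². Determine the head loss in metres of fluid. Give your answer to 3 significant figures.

h_f ≈ 29.0 m

Reynolds number Re = ρVD/μ = 950 · 11.7 · 0.443 / 0.0362 = 1.36e+05.
Re > 4000 → turbulent. Relative roughness ε/D = 4.9e-05/0.443 = 0.000111. Swamee-Jain: f = 0.25/(log₁₀[0.000111/3.7 + 5.74/1.36e+05^0.9])² = 0.25/(log₁₀[2.99e-05 + 0.000138])² = 0.25/(-3.776)² = 0.01753.
Darcy-Weisbach: ΔP = f(L/D)(ρV²/2) = 0.01753·(105/0.443)·(950·11.7²/2) = 0.01753·237·6.502e+04 = 2.702e+05 Pa.
Head loss h_f = ΔP/(ρg) = 2.702e+05/(950·9.81) = 29.0 m.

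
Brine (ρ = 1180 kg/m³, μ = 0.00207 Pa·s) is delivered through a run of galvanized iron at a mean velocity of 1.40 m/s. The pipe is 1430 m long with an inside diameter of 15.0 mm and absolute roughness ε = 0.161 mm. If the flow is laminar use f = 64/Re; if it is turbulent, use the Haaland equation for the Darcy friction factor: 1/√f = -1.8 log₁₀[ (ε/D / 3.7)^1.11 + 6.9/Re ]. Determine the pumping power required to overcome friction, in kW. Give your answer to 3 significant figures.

P ≈ 1.17 kW

Reynolds number Re = ρVD/μ = 1180 · 1.4 · 0.015 / 0.00207 = 1.197e+04.
Re > 4000 → turbulent. Relative roughness ε/D = 0.000161/0.015 = 0.0107. Haaland: 1/√f = -1.8 log₁₀[(0.0107/3.7)^1.11 + 6.9/1.197e+04] = -1.8 log₁₀[0.00153 + 0.000576] = 4.819, so f = 0.04306.
Darcy-Weisbach: ΔP = f(L/D)(ρV²/2) = 0.04306·(1430/0.015)·(1180·1.4²/2) = 0.04306·9.533e+04·1156 = 4.747e+06 Pa.
Q = V·A = 1.4·0.0001767 = 0.0002474 m³/s.
Pumping power P = QΔP = 0.0002474·4.747e+06 = 1174 W = 1.17 kW.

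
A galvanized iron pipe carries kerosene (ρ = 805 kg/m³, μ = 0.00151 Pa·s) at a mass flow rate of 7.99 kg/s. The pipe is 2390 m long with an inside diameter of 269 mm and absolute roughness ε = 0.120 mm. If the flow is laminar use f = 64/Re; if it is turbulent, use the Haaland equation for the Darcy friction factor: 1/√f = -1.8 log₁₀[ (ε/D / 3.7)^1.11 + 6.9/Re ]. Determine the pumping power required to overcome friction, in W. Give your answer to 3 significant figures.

A = πD²/4 = π(0.269)²/4 = 0.05683 m²; mean velocity V = ṁ/(ρA) = 7.99/(805 · 0.05683) = 0.1746 m/s.
Reynolds number Re = ρVD/μ = 805 · 0.1746 · 0.269 / 0.00151 = 2.505e+04.
Re > 4000 → turbulent. Relative roughness ε/D = 0.00012/0.269 = 0.000446. Haaland: 1/√f = -1.8 log₁₀[(0.000446/3.7)^1.11 + 6.9/2.505e+04] = -1.8 log₁₀[4.47e-05 + 0.000275] = 6.29, so f = 0.02527.
Darcy-Weisbach: ΔP = f(L/D)(ρV²/2) = 0.02527·(2390/0.269)·(805·0.1746²/2) = 0.02527·8885·12.28 = 2757 Pa.
Q = ṁ/ρ = 7.99/805 = 0.009925 m³/s.
Pumping power P = QΔP = 0.009925·2757 = 27.36 W = 27.4 W.

P ≈ 27.4 W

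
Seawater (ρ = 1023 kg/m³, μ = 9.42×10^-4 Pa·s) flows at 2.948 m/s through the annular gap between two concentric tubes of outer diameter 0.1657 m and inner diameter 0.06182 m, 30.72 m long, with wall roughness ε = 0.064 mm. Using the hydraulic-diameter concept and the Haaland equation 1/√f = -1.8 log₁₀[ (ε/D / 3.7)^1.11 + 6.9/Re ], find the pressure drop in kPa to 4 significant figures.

ΔP ≈ 24.47 kPa

Hydraulic diameter D_h = 4A/P = D_o - D_i = 0.1657 - 0.06182 = 0.1039 m.
Re = ρVD_h/μ = 1023·2.948·0.1039/0.000942 = 3.326e+05.
ε/D_h = 6.4e-05/0.1039 = 0.000616; Haaland gives 1/√f = -1.8 log₁₀[6.39e-05+2.07e-05] = 7.33, so f = 0.01861.
ΔP = f(L/D_h)(ρV²/2) = 0.01861·30.72/0.1039·4445 = 2.447e+04 Pa.
ΔP = 24.47 kPa.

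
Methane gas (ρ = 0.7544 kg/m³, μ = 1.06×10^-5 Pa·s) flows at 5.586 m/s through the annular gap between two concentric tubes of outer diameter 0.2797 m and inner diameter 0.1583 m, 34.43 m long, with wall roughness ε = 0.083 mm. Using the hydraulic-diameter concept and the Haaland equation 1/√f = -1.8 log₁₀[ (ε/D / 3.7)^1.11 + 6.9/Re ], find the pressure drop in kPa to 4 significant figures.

ΔP ≈ 0.07657 kPa

Hydraulic diameter D_h = 4A/P = D_o - D_i = 0.2797 - 0.1583 = 0.1214 m.
Re = ρVD_h/μ = 0.7544·5.586·0.1214/1.06e-05 = 4.826e+04.
ε/D_h = 8.3e-05/0.1214 = 0.000684; Haaland gives 1/√f = -1.8 log₁₀[7.18e-05+0.000143] = 6.603, so f = 0.02294.
ΔP = f(L/D_h)(ρV²/2) = 0.02294·34.43/0.1214·11.77 = 76.57 Pa.
ΔP = 0.07657 kPa.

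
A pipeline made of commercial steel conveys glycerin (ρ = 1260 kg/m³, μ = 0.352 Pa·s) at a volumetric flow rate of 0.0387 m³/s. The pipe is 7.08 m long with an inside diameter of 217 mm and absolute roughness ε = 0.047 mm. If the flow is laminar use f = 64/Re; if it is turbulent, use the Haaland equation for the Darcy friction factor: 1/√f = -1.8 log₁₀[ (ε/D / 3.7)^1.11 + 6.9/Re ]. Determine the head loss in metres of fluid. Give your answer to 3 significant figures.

Cross-sectional area A = πD²/4 = π(0.217)²/4 = 0.03698 m²; mean velocity V = Q/A = 0.0387/0.03698 = 1.046 m/s.
Reynolds number Re = ρVD/μ = 1260 · 1.046 · 0.217 / 0.352 = 812.8.
Re < 2300 → laminar flow, so f = 64/Re = 64/812.8 = 0.07874 (the turbulent correlation is not needed).
Darcy-Weisbach: ΔP = f(L/D)(ρV²/2) = 0.07874·(7.08/0.217)·(1260·1.046²/2) = 0.07874·32.63·689.8 = 1772 Pa.
Head loss h_f = ΔP/(ρg) = 1772/(1260·9.81) = 0.143 m.

h_f ≈ 0.143 m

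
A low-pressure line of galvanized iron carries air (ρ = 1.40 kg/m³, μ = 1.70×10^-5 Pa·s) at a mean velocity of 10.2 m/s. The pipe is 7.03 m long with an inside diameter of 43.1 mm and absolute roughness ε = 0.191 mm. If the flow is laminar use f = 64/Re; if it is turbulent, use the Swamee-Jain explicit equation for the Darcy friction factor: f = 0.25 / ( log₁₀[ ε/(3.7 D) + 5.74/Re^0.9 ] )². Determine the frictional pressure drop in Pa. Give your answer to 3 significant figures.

ΔP ≈ 384 Pa

Reynolds number Re = ρVD/μ = 1.4 · 10.2 · 0.0431 / 1.7e-05 = 3.62e+04.
Re > 4000 → turbulent. Relative roughness ε/D = 0.000191/0.0431 = 0.00443. Swamee-Jain: f = 0.25/(log₁₀[0.00443/3.7 + 5.74/3.62e+04^0.9])² = 0.25/(log₁₀[0.0012 + 0.000453])² = 0.25/(-2.782)² = 0.03229.
Darcy-Weisbach: ΔP = f(L/D)(ρV²/2) = 0.03229·(7.03/0.0431)·(1.4·10.2²/2) = 0.03229·163.1·72.83 = 383.6 Pa.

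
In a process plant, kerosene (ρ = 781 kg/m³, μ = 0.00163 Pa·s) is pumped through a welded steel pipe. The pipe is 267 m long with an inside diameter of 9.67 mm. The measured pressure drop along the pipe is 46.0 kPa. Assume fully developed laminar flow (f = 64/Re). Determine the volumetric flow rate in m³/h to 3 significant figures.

For laminar flow, f = 64/Re with Re = ρVD/μ, so Darcy-Weisbach reduces to ΔP = 32μLV/D². Solving for V: V = ΔP·D²/(32μL) = 4.6e+04·(0.00967)²/(32·0.00163·267) = 0.3089 m/s.
Check: Re = ρVD/μ = 781·0.3089·0.00967/0.00163 = 1431 < 2300, so the laminar assumption holds.
Q = V·A = 0.3089·(π/4·0.00967²) = 2.268e-05 m³/s = 0.0817 m³/h.

Q ≈ 0.0817 m³/h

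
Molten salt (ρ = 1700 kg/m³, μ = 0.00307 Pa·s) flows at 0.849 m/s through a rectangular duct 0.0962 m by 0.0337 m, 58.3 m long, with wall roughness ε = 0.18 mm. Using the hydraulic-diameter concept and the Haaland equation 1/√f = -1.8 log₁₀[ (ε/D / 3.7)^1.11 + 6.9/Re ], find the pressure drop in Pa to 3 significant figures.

ΔP ≈ 22600 Pa

Hydraulic diameter D_h = 4A/P = 4·(0.0962·0.0337)/(2·(0.0962+0.0337)) = 0.01297/0.2598 = 0.04991 m.
Re = ρVD_h/μ = 1700·0.849·0.04991/0.00307 = 2.347e+04.
ε/D_h = 0.00018/0.04991 = 0.00361; Haaland gives 1/√f = -1.8 log₁₀[0.000455+0.000294] = 5.626, so f = 0.03159.
ΔP = f(L/D_h)(ρV²/2) = 0.03159·58.3/0.04991·612.7 = 2.261e+04 Pa.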